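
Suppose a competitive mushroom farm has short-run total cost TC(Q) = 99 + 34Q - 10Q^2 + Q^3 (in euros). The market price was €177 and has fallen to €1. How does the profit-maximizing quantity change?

MC = 34 - 20Q + 3Q^2; the shutdown threshold is min AVC = €9 (at Q = 5).
At P = €177 ≥ min AVC, set P = MC on the rising branch: Q = 11.
At P = €1 < min AVC = €9, price no longer covers variable cost at any output, so the firm shuts down: Q = 0.

Output falls from 11 to 0 (the firm shuts down)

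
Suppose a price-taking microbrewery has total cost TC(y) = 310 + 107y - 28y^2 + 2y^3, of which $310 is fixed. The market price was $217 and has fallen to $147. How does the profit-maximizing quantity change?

Output falls from 11 to 10

MC = 107 - 56y + 6y^2; the shutdown threshold is min AVC = $9 (at y = 7).
With P = $217 above the shutdown price, P = MC gives y = 11.
At P = $147 ≥ min AVC, set P = MC: y = 10. The firm stays open but cuts output.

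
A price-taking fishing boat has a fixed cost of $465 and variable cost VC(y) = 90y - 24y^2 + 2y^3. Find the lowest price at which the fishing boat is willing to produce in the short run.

The shutdown price is the minimum of AVC. VC = 90y - 24y^2 + 2y^3, so AVC = 90 - 24y + 2y^2.
At the minimum of AVC, MC = AVC. MC = 90 - 48y + 6y^2; setting MC = AVC gives 4y^2 - 24y = 0, so y = 6. min AVC = 18.
So the shutdown price is $18.

$18 per unit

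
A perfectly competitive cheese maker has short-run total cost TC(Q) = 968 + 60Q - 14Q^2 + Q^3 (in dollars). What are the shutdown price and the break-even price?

Shutdown price = min AVC. AVC = 60 - 14Q + Q^2, with vertex at Q = 7 and minimum $11.
ATC = 968/Q + 60 - 14Q + Q^2. Setting dATC/dQ = −968/Q^2 − 14 + 2Q = 0 gives Q = 11 (since 2·11^3 − 14·11^2 = 968).
min ATC = 968/11 + 60 − 14·11 + 11^2 = $115. That is the break-even price.
Between these two prices the firm operates at a loss; above $115 it earns a profit.

Shutdown price = $11; break-even price = $115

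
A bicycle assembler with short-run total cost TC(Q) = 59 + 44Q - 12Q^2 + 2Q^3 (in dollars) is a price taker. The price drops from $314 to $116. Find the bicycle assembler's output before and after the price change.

Output falls from 9 to 6

MC = 44 - 24Q + 6Q^2; the shutdown threshold is min AVC = $26 (at Q = 3).
With P = $314 above the shutdown price, P = MC gives Q = 9.
At P = $116 ≥ min AVC, set P = MC: Q = 6. The firm stays open but cuts output.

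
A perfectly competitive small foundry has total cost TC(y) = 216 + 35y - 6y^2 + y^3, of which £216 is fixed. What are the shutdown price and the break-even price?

Shutdown price = min AVC. AVC = 35 - 6y + y^2, with vertex at y = 3 and minimum £26.
ATC = 216/y + 35 - 6y + y^2. Setting dATC/dy = −216/y^2 − 6 + 2y = 0 gives y = 6 (since 2·6^3 − 6·6^2 = 216).
min ATC = 216/6 + 35 − 6·6 + 6^2 = £71. That is the break-even price.
Between these two prices the firm operates at a loss; above £71 it earns a profit.

Shutdown price = £26; break-even price = £71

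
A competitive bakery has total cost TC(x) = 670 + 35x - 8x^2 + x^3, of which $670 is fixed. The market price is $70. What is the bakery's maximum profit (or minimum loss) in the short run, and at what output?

Profit = -$376 at x = 7

AVC = 35 - 8x + x^2; min AVC = $19 at x = 4. Since P = $70 ≥ min AVC, the firm produces.
With MC = 35 - 16x + 3x^2, P = MC on the upward-sloping part at x* = 7.
TR = 70·7 = 490. TC = 670 + 196 = 866. Profit = 490 − 866 = -$376.
Shutting down would mean losing the fixed cost of $670, so operating at a loss of $376 is better by $294.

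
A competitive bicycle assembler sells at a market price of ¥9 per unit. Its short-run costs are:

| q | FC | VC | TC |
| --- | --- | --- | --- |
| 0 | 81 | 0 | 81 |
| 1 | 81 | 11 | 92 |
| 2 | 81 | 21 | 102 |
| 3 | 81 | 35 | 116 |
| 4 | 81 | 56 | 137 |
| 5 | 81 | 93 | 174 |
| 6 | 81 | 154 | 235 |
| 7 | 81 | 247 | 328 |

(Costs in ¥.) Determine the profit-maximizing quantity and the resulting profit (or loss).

q = 0 (shut down); profit = -¥81

Compute π = P·q − TC at each output: q=0: -81; q=1: -83; q=2: -84; q=3: -89; q=4: -101; q=5: -129; q=6: -181; q=7: -265.
Profit is highest at q = 0. Equivalently, the lowest AVC in the table is 21/2 ≈ ¥10.50 at q = 2, and P = ¥9 falls below it — price never covers variable cost, so the firm shuts down and loses only its fixed cost.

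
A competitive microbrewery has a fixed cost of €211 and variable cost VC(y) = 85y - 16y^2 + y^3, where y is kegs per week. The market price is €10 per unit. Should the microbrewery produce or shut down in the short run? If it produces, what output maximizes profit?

Shut down

Strip out fixed cost: VC = 85y - 16y^2 + y^3. Then AVC = 85 - 16y + y^2 and MC = 85 - 32y + 3y^2.
AVC hits its minimum where MC = AVC, at y = 8, giving min AVC = 85 - 16·8 + 8^2 = €21.
P = €10 lies below min AVC = €21; no output level covers variable cost.
Best response: produce nothing and absorb the €211 fixed cost.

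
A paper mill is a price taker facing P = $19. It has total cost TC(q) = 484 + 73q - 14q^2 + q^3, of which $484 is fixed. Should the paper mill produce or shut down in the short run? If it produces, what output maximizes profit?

From TC, MC = TC'(q) = 73 - 28q + 3q^2 and AVC = VC/q = 73 - 14q + q^2.
AVC is minimized where dAVC/dq = -14 + 2q = 0, at q = 7; min AVC = 73 - 14·7 + 7^2 = $24.
With P < min AVC ($19 < $24), every unit sold adds to the loss.
Best response: produce nothing and absorb the $484 fixed cost.

Shut down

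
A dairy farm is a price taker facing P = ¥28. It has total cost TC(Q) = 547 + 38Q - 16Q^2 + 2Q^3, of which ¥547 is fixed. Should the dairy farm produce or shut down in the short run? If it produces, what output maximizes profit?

Produce at Q = 5

Strip out fixed cost: VC = 38Q - 16Q^2 + 2Q^3. Then AVC = 38 - 16Q + 2Q^2 and MC = 38 - 32Q + 6Q^2.
AVC is minimized where dAVC/dQ = -16 + 4Q = 0, at Q = 4; min AVC = 38 - 16·4 + 2·4^2 = ¥6.
Because ¥28 ≥ ¥6, revenue can cover variable cost; the firm operates.
P = MC gives 10 - 32Q + 6Q^2 = 0, with roots 1/3 and 5. Take the larger (rising MC): Q* = 5.
Check: AVC at Q = 5 is ¥8 ≤ P, so revenue covers variable cost.
Profit = P·Q − TC = 28·5 − 587 = -¥447, a loss, but smaller than the ¥547 fixed cost the firm would lose by shutting down.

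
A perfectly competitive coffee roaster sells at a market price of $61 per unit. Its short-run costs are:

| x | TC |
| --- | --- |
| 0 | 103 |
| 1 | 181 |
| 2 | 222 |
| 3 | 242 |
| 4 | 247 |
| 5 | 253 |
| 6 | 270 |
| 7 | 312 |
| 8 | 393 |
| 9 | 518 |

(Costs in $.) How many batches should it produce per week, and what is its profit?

x = 7; profit = $115

Compute π = P·x − TC at each output: x=0: -103; x=1: -120; x=2: -100; x=3: -59; x=4: -3; x=5: 52; x=6: 96; x=7: 115; x=8: 95; x=9: 31.
Profit is maximized at x = 7. AVC there is 209/7 = $29.86 ≤ P, so producing beats shutting down (which would give -$103).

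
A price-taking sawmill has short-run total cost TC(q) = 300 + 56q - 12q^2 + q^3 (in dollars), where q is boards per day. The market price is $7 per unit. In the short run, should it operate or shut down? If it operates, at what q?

Strip out fixed cost: VC = 56q - 12q^2 + q^3. Then AVC = 56 - 12q + q^2 and MC = 56 - 24q + 3q^2.
AVC is minimized where dAVC/dq = -12 + 2q = 0, at q = 6; min AVC = 56 - 12·6 + 6^2 = $20.
With P < min AVC ($7 < $20), every unit sold adds to the loss.
The firm minimizes its loss by shutting down and losing only its fixed cost of $300.

Shut down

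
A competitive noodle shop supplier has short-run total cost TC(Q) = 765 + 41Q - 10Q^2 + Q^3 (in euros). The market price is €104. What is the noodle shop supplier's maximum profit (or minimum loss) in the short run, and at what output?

Profit = -€117 at Q = 9

AVC = 41 - 10Q + Q^2 has its minimum €16 at Q = 5; price €104 clears that bar, so the firm operates.
With MC = 41 - 20Q + 3Q^2, P = MC on the upward-sloping part at Q* = 9.
TR = 104·9 = 936. TC = 765 + 288 = 1053. Profit = 936 − 1053 = -€117.
By producing, the firm covers all variable cost plus €648 of fixed cost; shutting down would lose the full €765.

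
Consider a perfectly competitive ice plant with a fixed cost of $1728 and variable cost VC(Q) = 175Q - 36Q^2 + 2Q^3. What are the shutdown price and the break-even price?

Shutdown price = $13; break-even price = $175

Shutdown price = min AVC. AVC = 175 - 36Q + 2Q^2, with vertex at Q = 9 and minimum $13.
ATC = 1728/Q + 175 - 36Q + 2Q^2. Setting dATC/dQ = −1728/Q^2 − 36 + 4Q = 0 gives Q = 12 (since 4·12^3 − 36·12^2 = 1728).
min ATC = 1728/12 + 175 − 36·12 + 2·12^2 = $175. That is the break-even price.
Between these two prices the firm operates at a loss; above $175 it earns a profit.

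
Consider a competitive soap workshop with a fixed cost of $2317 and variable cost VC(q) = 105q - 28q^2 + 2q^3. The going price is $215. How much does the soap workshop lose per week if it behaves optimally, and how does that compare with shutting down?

AVC = 105 - 28q + 2q^2; min AVC = $7 at q = 7. Since P = $215 ≥ min AVC, the firm produces.
With MC = 105 - 56q + 6q^2, P = MC on the upward-sloping part at q* = 11.
TR = 215·11 = 2365. TC = 2317 + 429 = 2746. Profit = 2365 − 2746 = -$381.
Shutting down would mean losing the fixed cost of $2317, so operating at a loss of $381 is better by $1936.

Profit = -$381 at q = 11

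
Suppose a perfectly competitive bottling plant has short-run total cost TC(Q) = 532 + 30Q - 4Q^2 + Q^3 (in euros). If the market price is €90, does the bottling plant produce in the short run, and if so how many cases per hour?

From TC, MC = TC'(Q) = 30 - 8Q + 3Q^2 and AVC = VC/Q = 30 - 4Q + Q^2.
AVC hits its minimum where MC = AVC, at Q = 2, giving min AVC = 30 - 4·2 + 2^2 = €26.
Because €90 ≥ €26, revenue can cover variable cost; the firm operates.
Set P = MC: 90 = 30 - 8Q + 3Q^2 → -60 - 8Q + 3Q^2 = 0. The roots are Q = -10/3 and Q = 6; the profit-maximizing output is on the rising part of MC, so Q* = 6.
Check: AVC at Q = 6 is €42 ≤ P, so revenue covers variable cost.
Profit = P·Q − TC = 90·6 − 784 = -€244, a loss, but smaller than the €532 fixed cost the firm would lose by shutting down.

Produce at Q = 6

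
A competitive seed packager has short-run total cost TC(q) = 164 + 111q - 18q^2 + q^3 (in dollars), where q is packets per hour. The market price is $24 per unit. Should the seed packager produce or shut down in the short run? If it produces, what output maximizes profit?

Shut down

Strip out fixed cost: VC = 111q - 18q^2 + q^3. Then AVC = 111 - 18q + q^2 and MC = 111 - 36q + 3q^2.
The AVC parabola has its vertex at q = 18/2 = 9, where AVC = 111 - 18·9 + 9^2 = $30.
Since P = $24 < min AVC = $30, price fails to cover variable cost at any output.
Shutting down limits the loss to fixed cost, $164.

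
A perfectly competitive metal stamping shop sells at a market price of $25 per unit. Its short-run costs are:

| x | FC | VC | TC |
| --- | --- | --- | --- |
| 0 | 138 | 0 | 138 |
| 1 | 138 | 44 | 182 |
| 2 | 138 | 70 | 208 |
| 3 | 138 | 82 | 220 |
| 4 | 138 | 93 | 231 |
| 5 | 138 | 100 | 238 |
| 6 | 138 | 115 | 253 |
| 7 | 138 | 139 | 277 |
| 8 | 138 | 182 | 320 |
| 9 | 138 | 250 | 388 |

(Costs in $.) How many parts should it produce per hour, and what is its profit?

x = 7; profit = -$102

Tabulate TR − TC: x=0: -138; x=1: -157; x=2: -158; x=3: -145; x=4: -131; x=5: -113; x=6: -103; x=7: -102; x=8: -120; x=9: -163.
Profit is maximized at x = 7. AVC there is 139/7 = $19.86 ≤ P, so producing beats shutting down (which would give -$138).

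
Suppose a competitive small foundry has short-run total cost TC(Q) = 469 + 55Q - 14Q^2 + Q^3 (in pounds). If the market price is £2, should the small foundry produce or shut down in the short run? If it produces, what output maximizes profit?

Shut down

Variable cost is VC = 55Q - 14Q^2 + Q^3, so AVC = VC/Q = 55 - 14Q + Q^2 and MC = dTC/dQ = 55 - 28Q + 3Q^2.
The AVC parabola has its vertex at Q = 14/2 = 7, where AVC = 55 - 14·7 + 7^2 = £6.
With P < min AVC (£2 < £6), every unit sold adds to the loss.
The firm minimizes its loss by shutting down and losing only its fixed cost of £469.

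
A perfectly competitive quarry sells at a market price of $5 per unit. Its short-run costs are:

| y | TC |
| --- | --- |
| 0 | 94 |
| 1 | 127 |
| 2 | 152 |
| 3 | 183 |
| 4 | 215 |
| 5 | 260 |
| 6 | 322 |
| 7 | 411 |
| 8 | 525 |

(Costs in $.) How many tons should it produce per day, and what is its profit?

Compute π = P·y − TC at each output: y=0: -94; y=1: -122; y=2: -142; y=3: -168; y=4: -195; y=5: -235; y=6: -292; y=7: -376; y=8: -485.
Profit is highest at y = 0. Equivalently, the lowest AVC in the table is 58/2 ≈ $29 at y = 2, and P = $5 falls below it — price never covers variable cost, so the firm shuts down and loses only its fixed cost.

y = 0 (shut down); profit = -$94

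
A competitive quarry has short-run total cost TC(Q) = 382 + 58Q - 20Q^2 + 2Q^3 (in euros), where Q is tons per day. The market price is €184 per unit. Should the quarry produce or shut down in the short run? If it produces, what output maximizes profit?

Produce at Q = 9

Strip out fixed cost: VC = 58Q - 20Q^2 + 2Q^3. Then AVC = 58 - 20Q + 2Q^2 and MC = 58 - 40Q + 6Q^2.
AVC is minimized where dAVC/dQ = -20 + 4Q = 0, at Q = 5; min AVC = 58 - 20·5 + 2·5^2 = €8.
P = €184 exceeds min AVC = €8, so the firm stays open.
Set P = MC: 184 = 58 - 40Q + 6Q^2 → -126 - 40Q + 6Q^2 = 0. The roots are Q = -7/3 and Q = 9; the profit-maximizing output is on the rising part of MC, so Q* = 9.
Check: AVC at Q = 9 is €40 ≤ P, so revenue covers variable cost.
Profit = P·Q − TC = 184·9 − 742 = €914.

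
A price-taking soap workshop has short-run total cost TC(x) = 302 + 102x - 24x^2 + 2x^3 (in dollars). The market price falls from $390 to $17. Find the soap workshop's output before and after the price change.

MC = 102 - 48x + 6x^2; the shutdown threshold is min AVC = $30 (at x = 6).
With P = $390 above the shutdown price, P = MC gives x = 12.
At P = $17 < min AVC = $30, price no longer covers variable cost at any output, so the firm shuts down: x = 0.

Output falls from 12 to 0 (the firm shuts down)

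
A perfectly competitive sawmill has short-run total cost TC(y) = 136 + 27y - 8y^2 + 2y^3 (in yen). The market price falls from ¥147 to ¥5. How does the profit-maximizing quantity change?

AVC = 27 - 8y + 2y^2, minimized at y = 2 where min AVC = ¥19. MC = 27 - 16y + 6y^2.
At P = ¥147 ≥ min AVC, set P = MC on the rising branch: y = 6.
At P = ¥5 < min AVC = ¥19, price no longer covers variable cost at any output, so the firm shuts down: y = 0.

Output falls from 6 to 0 (the firm shuts down)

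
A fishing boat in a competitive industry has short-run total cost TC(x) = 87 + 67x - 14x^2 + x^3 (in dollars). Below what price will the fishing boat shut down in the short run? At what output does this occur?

The firm shuts down when price falls below the minimum of average variable cost. AVC = VC/x = 67 - 14x + x^2.
dAVC/dx = -14 + 2x = 0 gives x = 7. min AVC = 67 - 14·7 + 7^2 = 18.
The firm shuts down for any P below $18.

$18 per unit, at x = 7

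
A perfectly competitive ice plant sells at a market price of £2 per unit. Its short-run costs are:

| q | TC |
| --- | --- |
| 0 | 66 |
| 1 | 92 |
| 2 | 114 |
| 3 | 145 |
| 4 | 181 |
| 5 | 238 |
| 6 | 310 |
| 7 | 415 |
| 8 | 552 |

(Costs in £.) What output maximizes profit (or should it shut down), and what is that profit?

Profit at each row (π = 2q − TC): q=0: -66; q=1: -90; q=2: -110; q=3: -139; q=4: -173; q=5: -228; q=6: -298; q=7: -401; q=8: -536.
Profit is highest at q = 0. Equivalently, the lowest AVC in the table is 48/2 ≈ £24 at q = 2, and P = £2 falls below it — price never covers variable cost, so the firm shuts down and loses only its fixed cost.

q = 0 (shut down); profit = -£66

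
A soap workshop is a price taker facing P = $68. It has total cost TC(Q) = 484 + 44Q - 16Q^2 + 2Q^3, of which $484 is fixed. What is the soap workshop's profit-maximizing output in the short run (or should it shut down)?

Produce at Q = 6

Strip out fixed cost: VC = 44Q - 16Q^2 + 2Q^3. Then AVC = 44 - 16Q + 2Q^2 and MC = 44 - 32Q + 6Q^2.
AVC hits its minimum where MC = AVC, at Q = 4, giving min AVC = 44 - 16·4 + 2·4^2 = $12.
Since P = $68 ≥ min AVC = $12, price covers variable cost and the firm should produce.
Set P = MC: 68 = 44 - 32Q + 6Q^2 → -24 - 32Q + 6Q^2 = 0. The roots are Q = -2/3 and Q = 6; the profit-maximizing output is on the rising part of MC, so Q* = 6.
Check: AVC at Q = 6 is $20 ≤ P, so revenue covers variable cost.
Profit = P·Q − TC = 68·6 − 604 = -$196, a loss, but smaller than the $484 fixed cost the firm would lose by shutting down.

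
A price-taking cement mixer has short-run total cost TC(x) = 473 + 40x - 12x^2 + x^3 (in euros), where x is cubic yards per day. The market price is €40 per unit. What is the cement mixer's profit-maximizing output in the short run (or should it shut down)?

Variable cost is VC = 40x - 12x^2 + x^3, so AVC = VC/x = 40 - 12x + x^2 and MC = dTC/dx = 40 - 24x + 3x^2.
AVC hits its minimum where MC = AVC, at x = 6, giving min AVC = 40 - 12·6 + 6^2 = €4.
P = €40 exceeds min AVC = €4, so the firm stays open.
Solving P = MC: -24x + 3x^2 = 0 ⇒ x = 0 or 8. On the upward-sloping branch, x* = 8.
Check: AVC at x = 8 is €8 ≤ P, so revenue covers variable cost.
Profit = P·x − TC = 40·8 − 537 = -€217, a loss, but smaller than the €473 fixed cost the firm would lose by shutting down.

Produce at x = 8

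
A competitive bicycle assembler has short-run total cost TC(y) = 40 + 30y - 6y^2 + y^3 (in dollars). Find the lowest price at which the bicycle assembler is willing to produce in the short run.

Short-run supply begins at min AVC. From VC = 30y - 6y^2 + y^3, AVC = 30 - 6y + y^2.
dAVC/dy = -6 + 2y = 0 gives y = 3. min AVC = 30 - 6·3 + 3^2 = 21.
For P < $21 the firm produces nothing.

$21 per unit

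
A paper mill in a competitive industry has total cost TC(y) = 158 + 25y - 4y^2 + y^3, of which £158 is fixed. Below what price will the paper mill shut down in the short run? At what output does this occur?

The firm shuts down when price falls below the minimum of average variable cost. AVC = VC/y = 25 - 4y + y^2.
dAVC/dy = -4 + 2y = 0 gives y = 2. min AVC = 25 - 4·2 + 2^2 = 21.
So the shutdown price is £21.

£21 per unit, at y = 2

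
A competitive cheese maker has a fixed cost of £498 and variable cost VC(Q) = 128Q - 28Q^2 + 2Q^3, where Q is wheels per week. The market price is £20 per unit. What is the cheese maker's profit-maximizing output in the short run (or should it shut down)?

Strip out fixed cost: VC = 128Q - 28Q^2 + 2Q^3. Then AVC = 128 - 28Q + 2Q^2 and MC = 128 - 56Q + 6Q^2.
AVC is minimized where dAVC/dQ = -28 + 4Q = 0, at Q = 7; min AVC = 128 - 28·7 + 2·7^2 = £30.
P = £20 lies below min AVC = £30; no output level covers variable cost.
The firm minimizes its loss by shutting down and losing only its fixed cost of £498.

Shut down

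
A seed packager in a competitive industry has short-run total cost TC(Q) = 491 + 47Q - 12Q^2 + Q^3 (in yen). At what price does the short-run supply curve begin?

The shutdown price is the minimum of AVC. VC = 47Q - 12Q^2 + Q^3, so AVC = 47 - 12Q + Q^2.
dAVC/dQ = -12 + 2Q = 0 gives Q = 6. min AVC = 47 - 12·6 + 6^2 = 11.
The firm shuts down for any P below ¥11.

¥11 per unit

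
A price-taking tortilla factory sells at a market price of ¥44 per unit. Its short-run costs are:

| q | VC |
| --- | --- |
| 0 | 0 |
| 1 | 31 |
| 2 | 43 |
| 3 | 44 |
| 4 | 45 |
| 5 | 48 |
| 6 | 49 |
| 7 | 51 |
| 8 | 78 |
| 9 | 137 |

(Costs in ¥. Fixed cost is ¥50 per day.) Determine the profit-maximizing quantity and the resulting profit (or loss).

q = 8; profit = ¥224

Tabulate TR − TC: q=0: -50; q=1: -37; q=2: -5; q=3: 38; q=4: 81; q=5: 122; q=6: 165; q=7: 207; q=8: 224; q=9: 209.
Profit is maximized at q = 8. AVC there is 78/8 = ¥9.75 ≤ P, so producing beats shutting down (which would give -¥50).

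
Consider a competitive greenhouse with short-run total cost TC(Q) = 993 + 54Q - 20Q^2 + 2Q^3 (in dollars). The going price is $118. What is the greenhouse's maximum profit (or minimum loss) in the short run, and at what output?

AVC = 54 - 20Q + 2Q^2; min AVC = $4 at Q = 5. Since P = $118 ≥ min AVC, the firm produces.
With MC = 54 - 40Q + 6Q^2, P = MC on the upward-sloping part at Q* = 8.
TR = 118·8 = 944. TC = 993 + 176 = 1169. Profit = 944 − 1169 = -$225.
By producing, the firm covers all variable cost plus $768 of fixed cost; shutting down would lose the full $993.

Profit = -$225 at Q = 8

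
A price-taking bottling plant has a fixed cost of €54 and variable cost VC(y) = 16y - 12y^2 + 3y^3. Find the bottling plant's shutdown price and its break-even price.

AVC = 16 - 12y + 3y^2; minimized at y = 2, giving min AVC = €4. That is the shutdown price.
ATC = 54/y + 16 - 12y + 3y^2. Setting dATC/dy = −54/y^2 − 12 + 6y = 0 gives y = 3 (since 6·3^3 − 12·3^2 = 54).
min ATC = 54/3 + 16 − 12·3 + 3·3^2 = €25. That is the break-even price.
Between these two prices the firm operates at a loss; above €25 it earns a profit.

Shutdown price = €4; break-even price = €25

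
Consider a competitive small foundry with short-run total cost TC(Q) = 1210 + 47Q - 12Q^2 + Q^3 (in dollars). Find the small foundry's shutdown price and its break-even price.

Shutdown price = $11; break-even price = $146

AVC = 47 - 12Q + Q^2; minimized at Q = 6, giving min AVC = $11. That is the shutdown price.
ATC = 1210/Q + 47 - 12Q + Q^2. Setting dATC/dQ = −1210/Q^2 − 12 + 2Q = 0 gives Q = 11 (since 2·11^3 − 12·11^2 = 1210).
min ATC = 1210/11 + 47 − 12·11 + 11^2 = $146. That is the break-even price.
Between these two prices the firm operates at a loss; above $146 it earns a profit.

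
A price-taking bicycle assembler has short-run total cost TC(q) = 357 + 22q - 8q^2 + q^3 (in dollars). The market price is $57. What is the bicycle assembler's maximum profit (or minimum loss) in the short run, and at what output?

Profit = -$63 at q = 7

AVC = 22 - 8q + q^2 has its minimum $6 at q = 4; price $57 clears that bar, so the firm operates.
MC = 22 - 16q + 3q^2. Setting P = MC and taking the root on the rising branch gives q* = 7.
TR = 57·7 = 399. TC = 357 + 105 = 462. Profit = 399 − 462 = -$63.
Shutting down would mean losing the fixed cost of $357, so operating at a loss of $63 is better by $294.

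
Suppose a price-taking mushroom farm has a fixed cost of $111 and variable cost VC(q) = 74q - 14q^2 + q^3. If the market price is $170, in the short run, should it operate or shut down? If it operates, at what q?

From TC, MC = TC'(q) = 74 - 28q + 3q^2 and AVC = VC/q = 74 - 14q + q^2.
AVC hits its minimum where MC = AVC, at q = 7, giving min AVC = 74 - 14·7 + 7^2 = $25.
P = $170 exceeds min AVC = $25, so the firm stays open.
P = MC gives -96 - 28q + 3q^2 = 0, with roots -8/3 and 12. Take the larger (rising MC): q* = 12.
Check: AVC at q = 12 is $50 ≤ P, so revenue covers variable cost.
Profit = P·q − TC = 170·12 − 711 = $1329.

Produce at q = 12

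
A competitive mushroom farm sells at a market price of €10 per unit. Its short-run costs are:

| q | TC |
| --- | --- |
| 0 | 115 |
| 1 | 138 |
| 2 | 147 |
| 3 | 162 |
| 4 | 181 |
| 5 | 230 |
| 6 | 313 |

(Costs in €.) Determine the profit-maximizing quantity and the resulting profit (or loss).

q = 0 (shut down); profit = -€115

Compute π = P·q − TC at each output: q=0: -115; q=1: -128; q=2: -127; q=3: -132; q=4: -141; q=5: -180; q=6: -253.
Profit is highest at q = 0. Equivalently, the lowest AVC in the table is 47/3 ≈ €15.67 at q = 3, and P = €10 falls below it — price never covers variable cost, so the firm shuts down and loses only its fixed cost.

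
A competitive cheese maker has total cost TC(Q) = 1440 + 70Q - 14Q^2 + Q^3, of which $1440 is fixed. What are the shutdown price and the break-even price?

Shutdown price = $21; break-even price = $166

Shutdown price = min AVC. AVC = 70 - 14Q + Q^2, with vertex at Q = 7 and minimum $21.
ATC = 1440/Q + 70 - 14Q + Q^2. Setting dATC/dQ = −1440/Q^2 − 14 + 2Q = 0 gives Q = 12 (since 2·12^3 − 14·12^2 = 1440).
min ATC = 1440/12 + 70 − 14·12 + 12^2 = $166. That is the break-even price.
For $21 ≤ P < $166 the firm produces at a loss; below $21 it shuts down.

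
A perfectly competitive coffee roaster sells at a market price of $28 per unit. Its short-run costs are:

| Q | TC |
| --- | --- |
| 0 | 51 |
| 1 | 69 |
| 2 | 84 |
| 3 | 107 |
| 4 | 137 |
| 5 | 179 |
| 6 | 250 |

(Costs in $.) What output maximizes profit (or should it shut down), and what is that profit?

Q = 3; profit = -$23

Profit at each row (π = 28Q − TC): Q=0: -51; Q=1: -41; Q=2: -28; Q=3: -23; Q=4: -25; Q=5: -39; Q=6: -82.
Profit is maximized at Q = 3. AVC there is 56/3 = $18.67 ≤ P, so producing beats shutting down (which would give -$51).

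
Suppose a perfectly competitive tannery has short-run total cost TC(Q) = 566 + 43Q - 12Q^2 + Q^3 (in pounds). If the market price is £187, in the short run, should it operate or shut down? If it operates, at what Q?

Produce at Q = 12

Strip out fixed cost: VC = 43Q - 12Q^2 + Q^3. Then AVC = 43 - 12Q + Q^2 and MC = 43 - 24Q + 3Q^2.
AVC is minimized where dAVC/dQ = -12 + 2Q = 0, at Q = 6; min AVC = 43 - 12·6 + 6^2 = £7.
P = £187 exceeds min AVC = £7, so the firm stays open.
Set P = MC: 187 = 43 - 24Q + 3Q^2 → -144 - 24Q + 3Q^2 = 0. The roots are Q = -4 and Q = 12; the profit-maximizing output is on the rising part of MC, so Q* = 12.
Check: AVC at Q = 12 is £43 ≤ P, so revenue covers variable cost.
Profit = P·Q − TC = 187·12 − 1082 = £1162.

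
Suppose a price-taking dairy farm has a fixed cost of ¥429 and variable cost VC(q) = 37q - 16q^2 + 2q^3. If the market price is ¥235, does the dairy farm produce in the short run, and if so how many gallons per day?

Strip out fixed cost: VC = 37q - 16q^2 + 2q^3. Then AVC = 37 - 16q + 2q^2 and MC = 37 - 32q + 6q^2.
AVC is minimized where dAVC/dq = -16 + 4q = 0, at q = 4; min AVC = 37 - 16·4 + 2·4^2 = ¥5.
Because ¥235 ≥ ¥5, revenue can cover variable cost; the firm operates.
Set P = MC: 235 = 37 - 32q + 6q^2 → -198 - 32q + 6q^2 = 0. The roots are q = -11/3 and q = 9; the profit-maximizing output is on the rising part of MC, so q* = 9.
Check: AVC at q = 9 is ¥55 ≤ P, so revenue covers variable cost.
Profit = P·q − TC = 235·9 − 924 = ¥1191.

Produce at q = 9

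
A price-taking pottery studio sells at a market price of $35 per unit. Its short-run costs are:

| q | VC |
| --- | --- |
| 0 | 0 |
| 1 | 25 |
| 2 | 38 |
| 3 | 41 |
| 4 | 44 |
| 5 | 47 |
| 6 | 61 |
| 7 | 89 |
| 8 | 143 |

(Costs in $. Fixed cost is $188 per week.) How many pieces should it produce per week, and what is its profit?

q = 7; profit = -$32

Tabulate TR − TC: q=0: -188; q=1: -178; q=2: -156; q=3: -124; q=4: -92; q=5: -60; q=6: -39; q=7: -32; q=8: -51.
Profit is maximized at q = 7. AVC there is 89/7 = $12.71 ≤ P, so producing beats shutting down (which would give -$188).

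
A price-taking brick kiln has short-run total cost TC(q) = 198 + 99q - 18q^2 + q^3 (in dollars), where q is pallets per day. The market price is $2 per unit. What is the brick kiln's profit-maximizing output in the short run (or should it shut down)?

Variable cost is VC = 99q - 18q^2 + q^3, so AVC = VC/q = 99 - 18q + q^2 and MC = dTC/dq = 99 - 36q + 3q^2.
The AVC parabola has its vertex at q = 18/2 = 9, where AVC = 99 - 18·9 + 9^2 = $18.
Since P = $2 < min AVC = $18, price fails to cover variable cost at any output.
Best response: produce nothing and absorb the $198 fixed cost.

Shut down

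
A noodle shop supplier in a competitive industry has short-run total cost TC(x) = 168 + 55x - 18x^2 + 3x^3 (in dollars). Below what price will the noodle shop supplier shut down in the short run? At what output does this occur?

$28 per unit, at x = 3

The firm shuts down when price falls below the minimum of average variable cost. AVC = VC/x = 55 - 18x + 3x^2.
dAVC/dx = -18 + 6x = 0 gives x = 3. min AVC = 55 - 18·3 + 3·3^2 = 28.
For P < $28 the firm produces nothing.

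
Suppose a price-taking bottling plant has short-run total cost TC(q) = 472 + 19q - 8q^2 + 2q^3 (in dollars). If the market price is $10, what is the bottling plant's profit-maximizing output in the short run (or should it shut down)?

From TC, MC = TC'(q) = 19 - 16q + 6q^2 and AVC = VC/q = 19 - 8q + 2q^2.
AVC is minimized where dAVC/dq = -8 + 4q = 0, at q = 2; min AVC = 19 - 8·2 + 2·2^2 = $11.
Since P = $10 < min AVC = $11, price fails to cover variable cost at any output.
Best response: produce nothing and absorb the $472 fixed cost.

Shut down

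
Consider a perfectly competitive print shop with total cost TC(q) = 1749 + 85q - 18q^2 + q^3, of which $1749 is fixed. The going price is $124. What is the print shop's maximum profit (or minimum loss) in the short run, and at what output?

Profit = -$397 at q = 13

AVC = 85 - 18q + q^2 has its minimum $4 at q = 9; price $124 clears that bar, so the firm operates.
With MC = 85 - 36q + 3q^2, P = MC on the upward-sloping part at q* = 13.
TR = 124·13 = 1612. TC = 1749 + 260 = 2009. Profit = 1612 − 2009 = -$397.
That loss of $397 beats the $1749 the firm would lose by shutting down; producing recovers $1352 of fixed cost.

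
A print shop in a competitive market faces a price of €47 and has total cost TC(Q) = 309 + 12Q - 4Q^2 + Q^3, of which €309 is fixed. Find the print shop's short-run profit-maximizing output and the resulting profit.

Profit = -€159 at Q = 5

AVC = 12 - 4Q + Q^2; min AVC = €8 at Q = 2. Since P = €47 ≥ min AVC, the firm produces.
With MC = 12 - 8Q + 3Q^2, P = MC on the upward-sloping part at Q* = 5.
TR = 47·5 = 235. TC = 309 + 85 = 394. Profit = 235 − 394 = -€159.
By producing, the firm covers all variable cost plus €150 of fixed cost; shutting down would lose the full €309.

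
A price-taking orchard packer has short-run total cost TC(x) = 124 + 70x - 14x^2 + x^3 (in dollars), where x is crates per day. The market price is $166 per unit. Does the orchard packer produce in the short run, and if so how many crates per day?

From TC, MC = TC'(x) = 70 - 28x + 3x^2 and AVC = VC/x = 70 - 14x + x^2.
AVC hits its minimum where MC = AVC, at x = 7, giving min AVC = 70 - 14·7 + 7^2 = $21.
Because $166 ≥ $21, revenue can cover variable cost; the firm operates.
Solving P = MC: -96 - 28x + 3x^2 = 0 ⇒ x = -8/3 or 12. On the upward-sloping branch, x* = 12.
Check: AVC at x = 12 is $46 ≤ P, so revenue covers variable cost.
Profit = P·x − TC = 166·12 − 676 = $1316.

Produce at x = 12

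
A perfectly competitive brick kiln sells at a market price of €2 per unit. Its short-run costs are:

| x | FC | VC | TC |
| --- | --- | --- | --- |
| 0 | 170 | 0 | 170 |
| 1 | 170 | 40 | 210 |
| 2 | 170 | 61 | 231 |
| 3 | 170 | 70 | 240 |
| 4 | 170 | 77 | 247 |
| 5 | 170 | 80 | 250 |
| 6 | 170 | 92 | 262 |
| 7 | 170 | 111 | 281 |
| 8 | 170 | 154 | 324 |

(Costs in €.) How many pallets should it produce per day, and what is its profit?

x = 0 (shut down); profit = -€170

Profit at each row (π = 2x − TC): x=0: -170; x=1: -208; x=2: -227; x=3: -234; x=4: -239; x=5: -240; x=6: -250; x=7: -267; x=8: -308.
Profit is highest at x = 0. Equivalently, the lowest AVC in the table is 92/6 ≈ €15.33 at x = 6, and P = €2 falls below it — price never covers variable cost, so the firm shuts down and loses only its fixed cost.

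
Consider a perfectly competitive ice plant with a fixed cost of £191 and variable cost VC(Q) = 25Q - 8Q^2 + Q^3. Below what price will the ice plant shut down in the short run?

£9 per unit

Short-run supply begins at min AVC. From VC = 25Q - 8Q^2 + Q^3, AVC = 25 - 8Q + Q^2.
dAVC/dQ = -8 + 2Q = 0 gives Q = 4. min AVC = 25 - 8·4 + 4^2 = 9.
For P < £9 the firm produces nothing.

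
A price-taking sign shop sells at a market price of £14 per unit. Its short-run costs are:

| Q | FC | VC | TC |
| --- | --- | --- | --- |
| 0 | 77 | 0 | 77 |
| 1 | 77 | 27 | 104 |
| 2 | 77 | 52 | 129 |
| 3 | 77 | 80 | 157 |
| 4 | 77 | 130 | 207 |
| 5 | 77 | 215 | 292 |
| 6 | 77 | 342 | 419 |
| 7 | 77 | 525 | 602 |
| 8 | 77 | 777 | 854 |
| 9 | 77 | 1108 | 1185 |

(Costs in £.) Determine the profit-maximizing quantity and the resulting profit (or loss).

Compute π = P·Q − TC at each output: Q=0: -77; Q=1: -90; Q=2: -101; Q=3: -115; Q=4: -151; Q=5: -222; Q=6: -335; Q=7: -504; Q=8: -742; Q=9: -1059.
Profit is highest at Q = 0. Equivalently, the lowest AVC in the table is 52/2 ≈ £26 at Q = 2, and P = £14 falls below it — price never covers variable cost, so the firm shuts down and loses only its fixed cost.

Q = 0 (shut down); profit = -£77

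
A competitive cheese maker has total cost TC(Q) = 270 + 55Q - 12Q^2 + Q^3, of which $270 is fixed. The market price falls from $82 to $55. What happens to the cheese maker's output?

AVC = 55 - 12Q + Q^2, minimized at Q = 6 where min AVC = $19. MC = 55 - 24Q + 3Q^2.
With P = $82 above the shutdown price, P = MC gives Q = 9.
At P = $55 ≥ min AVC, set P = MC: Q = 8. The firm stays open but cuts output.

Output falls from 9 to 8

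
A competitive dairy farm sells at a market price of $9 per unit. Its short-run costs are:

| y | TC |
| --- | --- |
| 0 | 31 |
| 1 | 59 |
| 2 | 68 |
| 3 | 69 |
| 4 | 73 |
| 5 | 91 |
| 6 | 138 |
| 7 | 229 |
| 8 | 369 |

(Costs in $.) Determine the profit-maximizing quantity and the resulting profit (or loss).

y = 0 (shut down); profit = -$31

Compute π = P·y − TC at each output: y=0: -31; y=1: -50; y=2: -50; y=3: -42; y=4: -37; y=5: -46; y=6: -84; y=7: -166; y=8: -297.
Profit is highest at y = 0. Equivalently, the lowest AVC in the table is 42/4 ≈ $10.50 at y = 4, and P = $9 falls below it — price never covers variable cost, so the firm shuts down and loses only its fixed cost.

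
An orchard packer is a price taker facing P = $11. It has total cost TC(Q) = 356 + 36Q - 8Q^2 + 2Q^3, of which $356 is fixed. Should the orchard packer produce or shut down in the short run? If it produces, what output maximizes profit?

Shut down

Strip out fixed cost: VC = 36Q - 8Q^2 + 2Q^3. Then AVC = 36 - 8Q + 2Q^2 and MC = 36 - 16Q + 6Q^2.
AVC is minimized where dAVC/dQ = -8 + 4Q = 0, at Q = 2; min AVC = 36 - 8·2 + 2·2^2 = $28.
Since P = $11 < min AVC = $28, price fails to cover variable cost at any output.
Shutting down limits the loss to fixed cost, $356.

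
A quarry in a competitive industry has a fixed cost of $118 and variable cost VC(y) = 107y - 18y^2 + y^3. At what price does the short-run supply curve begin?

Short-run supply begins at min AVC. From VC = 107y - 18y^2 + y^3, AVC = 107 - 18y + y^2.
At the minimum of AVC, MC = AVC. MC = 107 - 36y + 3y^2; setting MC = AVC gives 2y^2 - 18y = 0, so y = 9. min AVC = 26.
So the shutdown price is $26.

$26 per unit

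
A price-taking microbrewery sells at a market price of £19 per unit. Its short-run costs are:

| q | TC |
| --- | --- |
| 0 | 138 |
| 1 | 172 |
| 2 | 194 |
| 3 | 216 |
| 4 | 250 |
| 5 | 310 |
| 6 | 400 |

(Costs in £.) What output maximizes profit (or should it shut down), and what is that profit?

Profit at each row (π = 19q − TC): q=0: -138; q=1: -153; q=2: -156; q=3: -159; q=4: -174; q=5: -215; q=6: -286.
Profit is highest at q = 0. Equivalently, the lowest AVC in the table is 78/3 ≈ £26 at q = 3, and P = £19 falls below it — price never covers variable cost, so the firm shuts down and loses only its fixed cost.

q = 0 (shut down); profit = -£138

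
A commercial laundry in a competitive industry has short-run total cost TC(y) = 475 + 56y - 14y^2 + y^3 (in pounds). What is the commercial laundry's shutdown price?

The firm shuts down when price falls below the minimum of average variable cost. AVC = VC/y = 56 - 14y + y^2.
dAVC/dy = -14 + 2y = 0 gives y = 7. min AVC = 56 - 14·7 + 7^2 = 7.
For P < £7 the firm produces nothing.

£7 per unit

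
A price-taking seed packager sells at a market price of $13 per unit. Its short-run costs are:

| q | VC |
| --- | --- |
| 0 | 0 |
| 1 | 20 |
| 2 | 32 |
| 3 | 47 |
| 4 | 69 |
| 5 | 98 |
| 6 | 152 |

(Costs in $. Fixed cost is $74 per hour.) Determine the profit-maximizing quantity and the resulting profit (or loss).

q = 0 (shut down); profit = -$74

Compute π = P·q − TC at each output: q=0: -74; q=1: -81; q=2: -80; q=3: -82; q=4: -91; q=5: -107; q=6: -148.
Profit is highest at q = 0. Equivalently, the lowest AVC in the table is 47/3 ≈ $15.67 at q = 3, and P = $13 falls below it — price never covers variable cost, so the firm shuts down and loses only its fixed cost.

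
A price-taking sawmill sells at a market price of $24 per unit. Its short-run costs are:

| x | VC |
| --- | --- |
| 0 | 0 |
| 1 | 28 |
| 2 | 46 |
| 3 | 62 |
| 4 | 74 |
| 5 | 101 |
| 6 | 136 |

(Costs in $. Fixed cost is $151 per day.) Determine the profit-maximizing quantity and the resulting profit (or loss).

x = 4; profit = -$129

Compute π = P·x − TC at each output: x=0: -151; x=1: -155; x=2: -149; x=3: -141; x=4: -129; x=5: -132; x=6: -143.
Profit is maximized at x = 4. AVC there is 74/4 = $18.50 ≤ P, so producing beats shutting down (which would give -$151).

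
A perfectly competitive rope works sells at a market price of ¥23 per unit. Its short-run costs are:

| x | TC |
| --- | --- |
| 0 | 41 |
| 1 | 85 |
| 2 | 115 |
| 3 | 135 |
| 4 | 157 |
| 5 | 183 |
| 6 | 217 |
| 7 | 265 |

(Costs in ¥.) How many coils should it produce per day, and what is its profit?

Compute π = P·x − TC at each output: x=0: -41; x=1: -62; x=2: -69; x=3: -66; x=4: -65; x=5: -68; x=6: -79; x=7: -104.
Profit is highest at x = 0. Equivalently, the lowest AVC in the table is 142/5 ≈ ¥28.40 at x = 5, and P = ¥23 falls below it — price never covers variable cost, so the firm shuts down and loses only its fixed cost.

x = 0 (shut down); profit = -¥41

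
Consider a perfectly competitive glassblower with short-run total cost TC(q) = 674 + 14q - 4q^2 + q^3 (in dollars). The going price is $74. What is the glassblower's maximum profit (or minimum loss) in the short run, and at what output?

Profit = -$386 at q = 6

AVC = 14 - 4q + q^2; min AVC = $10 at q = 2. Since P = $74 ≥ min AVC, the firm produces.
With MC = 14 - 8q + 3q^2, P = MC on the upward-sloping part at q* = 6.
TR = 74·6 = 444. TC = 674 + 156 = 830. Profit = 444 − 830 = -$386.
That loss of $386 beats the $674 the firm would lose by shutting down; producing recovers $288 of fixed cost.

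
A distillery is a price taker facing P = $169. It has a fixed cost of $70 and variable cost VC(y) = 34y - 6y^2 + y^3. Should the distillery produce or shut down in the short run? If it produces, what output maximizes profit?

Produce at y = 9

Variable cost is VC = 34y - 6y^2 + y^3, so AVC = VC/y = 34 - 6y + y^2 and MC = dTC/dy = 34 - 12y + 3y^2.
AVC is minimized where dAVC/dy = -6 + 2y = 0, at y = 3; min AVC = 34 - 6·3 + 3^2 = $25.
P = $169 exceeds min AVC = $25, so the firm stays open.
Set P = MC: 169 = 34 - 12y + 3y^2 → -135 - 12y + 3y^2 = 0. The roots are y = -5 and y = 9; the profit-maximizing output is on the rising part of MC, so y* = 9.
Check: AVC at y = 9 is $61 ≤ P, so revenue covers variable cost.
Profit = P·y − TC = 169·9 − 619 = $902.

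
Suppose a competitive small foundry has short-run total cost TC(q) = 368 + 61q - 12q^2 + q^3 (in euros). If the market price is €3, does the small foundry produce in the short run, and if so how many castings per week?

Shut down

From TC, MC = TC'(q) = 61 - 24q + 3q^2 and AVC = VC/q = 61 - 12q + q^2.
AVC hits its minimum where MC = AVC, at q = 6, giving min AVC = 61 - 12·6 + 6^2 = €25.
With P < min AVC (€3 < €25), every unit sold adds to the loss.
Best response: produce nothing and absorb the €368 fixed cost.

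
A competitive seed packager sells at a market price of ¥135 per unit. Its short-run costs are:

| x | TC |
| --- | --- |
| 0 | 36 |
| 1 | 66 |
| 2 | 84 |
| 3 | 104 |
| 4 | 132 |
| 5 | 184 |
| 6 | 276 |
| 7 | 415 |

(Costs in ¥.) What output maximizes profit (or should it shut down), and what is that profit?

x = 6; profit = ¥534

Tabulate TR − TC: x=0: -36; x=1: 69; x=2: 186; x=3: 301; x=4: 408; x=5: 491; x=6: 534; x=7: 530.
Profit is maximized at x = 6. AVC there is 240/6 = ¥40 ≤ P, so producing beats shutting down (which would give -¥36).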